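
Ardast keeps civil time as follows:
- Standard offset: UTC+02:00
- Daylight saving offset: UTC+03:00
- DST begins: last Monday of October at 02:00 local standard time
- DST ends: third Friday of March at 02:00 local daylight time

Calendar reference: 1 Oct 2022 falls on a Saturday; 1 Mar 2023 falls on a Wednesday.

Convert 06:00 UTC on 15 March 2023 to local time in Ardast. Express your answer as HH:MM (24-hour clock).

1 October 2022 is a Saturday, so Mondays fall on 3, 10, 17, 24, 31; the last is October 31.
1 March 2023 is a Wednesday, so the first Friday is March 3 and the third is March 17.
At the standard offset (UTC+02:00), 06:00 UTC + 2h = 08:00 Ardast standard time.
Daylight saving runs 31 October 2022 – 17 March 2023; the standard-time date in Ardast, 15 March 2023, is inside that window, so Ardast is at UTC+03:00.
06:00 UTC + 3h = 09:00 local.

09:00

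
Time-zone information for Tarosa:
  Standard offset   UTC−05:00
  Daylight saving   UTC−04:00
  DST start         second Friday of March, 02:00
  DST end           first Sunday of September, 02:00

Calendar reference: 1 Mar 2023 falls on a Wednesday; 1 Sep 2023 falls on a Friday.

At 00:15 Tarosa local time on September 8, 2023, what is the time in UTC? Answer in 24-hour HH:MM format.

1 March 2023 is a Wednesday, so the first Friday is March 3 and the second is March 10.
1 September 2023 is a Friday, so the first Sunday is September 3.
September 8, 2023 is outside the daylight-saving period (10 March – 3 September), so Tarosa is on standard time, UTC−05:00.
00:15 local + 5h = 05:15 UTC.

05:15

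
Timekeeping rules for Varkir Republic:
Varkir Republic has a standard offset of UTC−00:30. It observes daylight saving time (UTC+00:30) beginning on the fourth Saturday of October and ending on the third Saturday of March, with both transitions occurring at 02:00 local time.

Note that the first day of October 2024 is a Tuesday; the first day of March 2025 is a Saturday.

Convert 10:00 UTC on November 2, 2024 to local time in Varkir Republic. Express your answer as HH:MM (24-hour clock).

1 October 2024 is a Tuesday, so the first Saturday is October 5 and the fourth is October 26.
1 March 2025 is a Saturday, so the first Saturday is March 1 and the third is March 15.
At the standard offset (UTC−00:30), 10:00 UTC − 0h30m = 09:30 Varkir Republic standard time.
The standard-time date in Varkir Republic, November 2, 2024, falls between 26 October 2024 and 15 March 2025, so daylight saving is in effect and Varkir Republic is at UTC+00:30.
10:00 UTC + 0h30m = 10:30 local.

10:30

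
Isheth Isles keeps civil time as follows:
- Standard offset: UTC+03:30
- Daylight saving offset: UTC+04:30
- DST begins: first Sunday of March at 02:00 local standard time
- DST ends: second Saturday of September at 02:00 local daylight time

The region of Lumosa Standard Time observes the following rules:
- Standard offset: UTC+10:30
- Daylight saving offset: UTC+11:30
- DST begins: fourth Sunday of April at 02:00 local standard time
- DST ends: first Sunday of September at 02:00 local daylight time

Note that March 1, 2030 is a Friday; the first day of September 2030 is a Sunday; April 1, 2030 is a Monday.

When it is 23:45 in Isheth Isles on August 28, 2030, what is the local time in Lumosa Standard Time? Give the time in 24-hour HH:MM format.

06:45

1 March 2030 is a Friday, so the first Sunday is March 3.
1 September 2030 is a Sunday, so the first Saturday is September 7 and the second is September 14.
August 28, 2030 lies within the daylight-saving period (3 March – 14 September), so Isheth Isles is on daylight time, UTC+04:30.
23:45 Isheth Isles − 4h30m = 19:15 UTC.
1 April 2030 is a Monday, so the first Sunday is April 7 and the fourth is April 28.
1 September 2030 is a Sunday, so the first Sunday is September 1.
At the standard offset (UTC+10:30), 19:15 UTC + 10h30m = 05:45 Lumosa Standard Time standard time (rolling into the next day, 29 August 2030).
Daylight saving runs 28 April – 1 September; the standard-time date in Lumosa Standard Time, August 29, 2030, is inside that window, so Lumosa Standard Time is at UTC+11:30.
19:15 UTC + 11h30m = 06:45 Lumosa Standard Time (rolling into the next day, 29 August 2030).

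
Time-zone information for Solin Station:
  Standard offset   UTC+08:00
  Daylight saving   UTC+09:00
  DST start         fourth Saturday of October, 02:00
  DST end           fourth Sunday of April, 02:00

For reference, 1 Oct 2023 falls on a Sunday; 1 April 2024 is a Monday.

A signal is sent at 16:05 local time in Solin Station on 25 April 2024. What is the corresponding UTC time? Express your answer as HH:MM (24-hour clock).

07:05

1 October 2023 is a Sunday, so the first Saturday is October 7 and the fourth is October 28.
1 April 2024 is a Monday, so the first Sunday is April 7 and the fourth is April 28.
25 April 2024 lies within the daylight-saving period (28 October 2023 – 28 April 2024), so Solin Station is on daylight time, UTC+09:00.
16:05 local − 9h = 07:05 UTC.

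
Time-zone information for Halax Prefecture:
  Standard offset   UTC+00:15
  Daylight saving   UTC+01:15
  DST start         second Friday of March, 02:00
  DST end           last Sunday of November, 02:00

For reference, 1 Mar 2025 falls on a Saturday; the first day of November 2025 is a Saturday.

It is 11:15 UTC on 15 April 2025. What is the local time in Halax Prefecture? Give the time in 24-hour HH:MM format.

1 March 2025 is a Saturday, so the first Friday is March 7 and the second is March 14.
1 November 2025 is a Saturday, so Sundays fall on 2, 9, 16, 23, 30; the last is November 30.
At the standard offset (UTC+00:15), 11:15 UTC + 0h15m = 11:30 Halax Prefecture standard time.
The standard-time date in Halax Prefecture, 15 April 2025, falls between 14 March and 30 November, so daylight saving is in effect and Halax Prefecture is at UTC+01:15.
11:15 UTC + 1h15m = 12:30 local.

12:30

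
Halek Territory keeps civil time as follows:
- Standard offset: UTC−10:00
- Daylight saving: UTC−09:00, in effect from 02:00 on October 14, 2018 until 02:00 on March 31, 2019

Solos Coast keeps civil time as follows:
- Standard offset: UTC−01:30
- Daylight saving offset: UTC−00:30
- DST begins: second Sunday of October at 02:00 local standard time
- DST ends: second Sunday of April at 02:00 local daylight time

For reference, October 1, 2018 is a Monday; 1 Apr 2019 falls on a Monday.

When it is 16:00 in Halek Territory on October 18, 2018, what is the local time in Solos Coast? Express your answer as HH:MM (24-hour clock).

October 18, 2018 falls between 14 October 2018 and 31 March 2019, so daylight saving is in effect and Halek Territory is at UTC−09:00.
16:00 Halek Territory + 9h = 01:00 UTC (rolling into the next day, 19 October 2018).
1 October 2018 is a Monday, so the first Sunday is October 7 and the second is October 14.
1 April 2019 is a Monday, so the first Sunday is April 7 and the second is April 14.
At the standard offset (UTC−01:30), 01:00 UTC − 1h30m = 23:30 Solos Coast standard time (rolling into the previous day, 18 October 2018).
The standard-time date in Solos Coast, October 18, 2018, falls between 14 October 2018 and 14 April 2019, so daylight saving is in effect and Solos Coast is at UTC−00:30.
01:00 UTC − 0h30m = 00:30 Solos Coast.

00:30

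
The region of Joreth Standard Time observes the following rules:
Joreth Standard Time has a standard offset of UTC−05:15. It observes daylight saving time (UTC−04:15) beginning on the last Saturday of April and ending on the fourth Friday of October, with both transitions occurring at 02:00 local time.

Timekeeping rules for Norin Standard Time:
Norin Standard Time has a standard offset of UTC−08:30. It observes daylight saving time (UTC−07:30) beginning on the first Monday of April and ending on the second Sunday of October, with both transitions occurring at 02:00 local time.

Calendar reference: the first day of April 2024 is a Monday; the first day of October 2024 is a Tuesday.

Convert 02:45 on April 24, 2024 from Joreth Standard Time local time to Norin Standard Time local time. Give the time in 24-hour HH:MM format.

00:30

1 April 2024 is a Monday, so Saturdays fall on 6, 13, 20, 27; the last is April 27.
1 October 2024 is a Tuesday, so the first Friday is October 4 and the fourth is October 25.
April 24, 2024 is outside the daylight-saving period (27 April – 25 October), so Joreth Standard Time is on standard time, UTC−05:15.
02:45 Joreth Standard Time + 5h15m = 08:00 UTC.
1 April 2024 is a Monday, so the first Monday is April 1.
1 October 2024 is a Tuesday, so the first Sunday is October 6 and the second is October 13.
At the standard offset (UTC−08:30), 08:00 UTC − 8h30m = 23:30 Norin Standard Time standard time (rolling into the previous day, 23 April 2024).
The standard-time date in Norin Standard Time, April 23, 2024, lies within the daylight-saving period (1 April – 13 October), so Norin Standard Time is on daylight time, UTC−07:30.
08:00 UTC − 7h30m = 00:30 Norin Standard Time.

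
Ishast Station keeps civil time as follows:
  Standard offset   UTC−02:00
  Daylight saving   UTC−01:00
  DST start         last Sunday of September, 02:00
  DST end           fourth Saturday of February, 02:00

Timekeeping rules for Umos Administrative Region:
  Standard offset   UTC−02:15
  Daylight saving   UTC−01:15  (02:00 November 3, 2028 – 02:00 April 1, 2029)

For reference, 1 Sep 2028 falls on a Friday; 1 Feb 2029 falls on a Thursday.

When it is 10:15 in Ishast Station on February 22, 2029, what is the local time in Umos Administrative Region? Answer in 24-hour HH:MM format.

1 September 2028 is a Friday, so Sundays fall on 3, 10, 17, 24; the last is September 24.
1 February 2029 is a Thursday, so the first Saturday is February 3 and the fourth is February 24.
Daylight saving runs 24 September 2028 – 24 February 2029; February 22, 2029 is inside that window, so Ishast Station is at UTC−01:00.
10:15 Ishast Station + 1h = 11:15 UTC.
At the standard offset (UTC−02:15), 11:15 UTC − 2h15m = 09:00 Umos Administrative Region standard time.
The standard-time date in Umos Administrative Region, February 22, 2029, lies within the daylight-saving period (3 November 2028 – 1 April 2029), so Umos Administrative Region is on daylight time, UTC−01:15.
11:15 UTC − 1h15m = 10:00 Umos Administrative Region.

10:00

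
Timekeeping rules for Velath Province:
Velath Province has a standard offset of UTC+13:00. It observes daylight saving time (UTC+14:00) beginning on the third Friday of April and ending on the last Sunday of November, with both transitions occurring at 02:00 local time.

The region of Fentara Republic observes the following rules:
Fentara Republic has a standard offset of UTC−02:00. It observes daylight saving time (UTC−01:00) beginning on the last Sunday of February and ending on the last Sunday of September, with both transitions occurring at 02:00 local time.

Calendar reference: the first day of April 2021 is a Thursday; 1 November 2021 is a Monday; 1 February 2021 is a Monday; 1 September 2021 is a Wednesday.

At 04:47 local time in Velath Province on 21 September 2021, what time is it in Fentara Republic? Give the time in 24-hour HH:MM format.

1 April 2021 is a Thursday, so the first Friday is April 2 and the third is April 16.
1 November 2021 is a Monday, so Sundays fall on 7, 14, 21, 28; the last is November 28.
Daylight saving runs 16 April – 28 November; 21 September 2021 is inside that window, so Velath Province is at UTC+14:00.
04:47 Velath Province − 14h = 14:47 UTC (rolling into the previous day, 20 September 2021).
1 February 2021 is a Monday, so Sundays fall on 7, 14, 21, 28; the last is February 28.
1 September 2021 is a Wednesday, so Sundays fall on 5, 12, 19, 26; the last is September 26.
At the standard offset (UTC−02:00), 14:47 UTC − 2h = 12:47 Fentara Republic standard time.
The standard-time date in Fentara Republic, 20 September 2021, lies within the daylight-saving period (28 February – 26 September), so Fentara Republic is on daylight time, UTC−01:00.
14:47 UTC − 1h = 13:47 Fentara Republic.

13:47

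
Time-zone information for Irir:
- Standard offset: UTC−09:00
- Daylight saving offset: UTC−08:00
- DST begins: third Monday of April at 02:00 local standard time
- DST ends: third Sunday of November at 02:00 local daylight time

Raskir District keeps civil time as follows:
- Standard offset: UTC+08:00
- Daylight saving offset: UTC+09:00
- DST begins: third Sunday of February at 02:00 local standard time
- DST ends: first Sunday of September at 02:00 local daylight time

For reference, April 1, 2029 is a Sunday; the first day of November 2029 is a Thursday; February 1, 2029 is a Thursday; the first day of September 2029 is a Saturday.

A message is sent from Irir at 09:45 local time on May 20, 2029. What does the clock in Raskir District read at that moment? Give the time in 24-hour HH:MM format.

1 April 2029 is a Sunday, so the first Monday is April 2 and the third is April 16.
1 November 2029 is a Thursday, so the first Sunday is November 4 and the third is November 18.
May 20, 2029 lies within the daylight-saving period (16 April – 18 November), so Irir is on daylight time, UTC−08:00.
09:45 Irir + 8h = 17:45 UTC.
1 February 2029 is a Thursday, so the first Sunday is February 4 and the third is February 18.
1 September 2029 is a Saturday, so the first Sunday is September 2.
At the standard offset (UTC+08:00), 17:45 UTC + 8h = 01:45 Raskir District standard time (rolling into the next day, 21 May 2029).
Daylight saving runs 18 February – 2 September; the standard-time date in Raskir District, May 21, 2029, is inside that window, so Raskir District is at UTC+09:00.
17:45 UTC + 9h = 02:45 Raskir District (rolling into the next day, 21 May 2029).

02:45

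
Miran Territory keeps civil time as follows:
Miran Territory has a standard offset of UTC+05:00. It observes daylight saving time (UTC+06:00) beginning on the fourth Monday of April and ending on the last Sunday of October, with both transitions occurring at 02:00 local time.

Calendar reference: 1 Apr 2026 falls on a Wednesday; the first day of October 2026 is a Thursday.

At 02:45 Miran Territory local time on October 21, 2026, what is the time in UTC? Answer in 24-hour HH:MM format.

1 April 2026 is a Wednesday, so the first Monday is April 6 and the fourth is April 27.
1 October 2026 is a Thursday, so Sundays fall on 4, 11, 18, 25; the last is October 25.
Daylight saving runs 27 April – 25 October; October 21, 2026 is inside that window, so Miran Territory is at UTC+06:00.
02:45 local − 6h = 20:45 UTC (rolling into the previous day, 20 October 2026).

20:45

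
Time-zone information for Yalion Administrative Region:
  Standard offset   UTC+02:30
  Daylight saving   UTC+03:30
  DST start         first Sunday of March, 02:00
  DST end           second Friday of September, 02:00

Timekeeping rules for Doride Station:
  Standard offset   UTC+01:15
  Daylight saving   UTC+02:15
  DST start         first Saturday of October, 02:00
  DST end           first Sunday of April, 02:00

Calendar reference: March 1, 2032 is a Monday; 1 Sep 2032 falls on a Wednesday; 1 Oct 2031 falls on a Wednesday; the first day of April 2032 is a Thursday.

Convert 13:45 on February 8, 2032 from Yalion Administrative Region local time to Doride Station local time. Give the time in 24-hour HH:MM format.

13:30

1 March 2032 is a Monday, so the first Sunday is March 7.
1 September 2032 is a Wednesday, so the first Friday is September 3 and the second is September 10.
Daylight saving runs 7 March – 10 September; February 8, 2032 is outside that window, so Yalion Administrative Region is on standard time at UTC+02:30.
13:45 Yalion Administrative Region − 2h30m = 11:15 UTC.
1 October 2031 is a Wednesday, so the first Saturday is October 4.
1 April 2032 is a Thursday, so the first Sunday is April 4.
At the standard offset (UTC+01:15), 11:15 UTC + 1h15m = 12:30 Doride Station standard time.
The standard-time date in Doride Station, February 8, 2032, lies within the daylight-saving period (4 October 2031 – 4 April 2032), so Doride Station is on daylight time, UTC+02:15.
11:15 UTC + 2h15m = 13:30 Doride Station.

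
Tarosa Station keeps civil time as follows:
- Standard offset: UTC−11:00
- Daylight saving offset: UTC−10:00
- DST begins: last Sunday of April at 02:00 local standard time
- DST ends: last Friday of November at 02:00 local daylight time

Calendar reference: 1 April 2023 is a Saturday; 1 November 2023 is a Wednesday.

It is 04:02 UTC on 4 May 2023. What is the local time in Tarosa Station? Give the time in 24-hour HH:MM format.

18:02

1 April 2023 is a Saturday, so Sundays fall on 2, 9, 16, 23, 30; the last is April 30.
1 November 2023 is a Wednesday, so Fridays fall on 3, 10, 17, 24; the last is November 24.
At the standard offset (UTC−11:00), 04:02 UTC − 11h = 17:02 Tarosa Station standard time (rolling into the previous day, 3 May 2023).
Daylight saving runs 30 April – 24 November; the standard-time date in Tarosa Station, 3 May 2023, is inside that window, so Tarosa Station is at UTC−10:00.
04:02 UTC − 10h = 18:02 local (rolling into the previous day, 3 May 2023).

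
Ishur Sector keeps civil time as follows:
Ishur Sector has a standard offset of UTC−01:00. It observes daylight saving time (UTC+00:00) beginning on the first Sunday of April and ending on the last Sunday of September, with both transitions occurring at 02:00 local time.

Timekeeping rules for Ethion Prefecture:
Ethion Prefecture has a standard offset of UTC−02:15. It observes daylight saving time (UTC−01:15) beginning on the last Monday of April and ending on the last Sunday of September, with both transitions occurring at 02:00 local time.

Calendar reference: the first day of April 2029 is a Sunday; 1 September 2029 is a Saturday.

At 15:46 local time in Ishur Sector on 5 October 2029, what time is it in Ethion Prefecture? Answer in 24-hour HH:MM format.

14:31

1 April 2029 is a Sunday, so the first Sunday is April 1.
1 September 2029 is a Saturday, so Sundays fall on 2, 9, 16, 23, 30; the last is September 30.
Daylight saving runs 1 April – 30 September; 5 October 2029 is outside that window, so Ishur Sector is on standard time at UTC−01:00.
15:46 Ishur Sector + 1h = 16:46 UTC.
1 April 2029 is a Sunday, so Mondays fall on 2, 9, 16, 23, 30; the last is April 30.
1 September 2029 is a Saturday, so Sundays fall on 2, 9, 16, 23, 30; the last is September 30.
At the standard offset (UTC−02:15), 16:46 UTC − 2h15m = 14:31 Ethion Prefecture standard time.
Daylight saving runs 30 April – 30 September; the standard-time date in Ethion Prefecture, 5 October 2029, is outside that window, so Ethion Prefecture is on standard time at UTC−02:15.
16:46 UTC − 2h15m = 14:31 Ethion Prefecture.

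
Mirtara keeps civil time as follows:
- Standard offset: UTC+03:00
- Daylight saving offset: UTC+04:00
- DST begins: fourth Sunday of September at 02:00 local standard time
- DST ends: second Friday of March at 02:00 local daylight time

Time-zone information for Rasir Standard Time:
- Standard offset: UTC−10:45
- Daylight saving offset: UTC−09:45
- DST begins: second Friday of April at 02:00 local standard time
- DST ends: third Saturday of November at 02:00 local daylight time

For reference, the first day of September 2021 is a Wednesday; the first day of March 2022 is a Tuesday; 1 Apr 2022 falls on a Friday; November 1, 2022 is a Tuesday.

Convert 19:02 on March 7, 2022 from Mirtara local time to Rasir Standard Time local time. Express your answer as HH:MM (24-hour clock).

1 September 2021 is a Wednesday, so the first Sunday is September 5 and the fourth is September 26.
1 March 2022 is a Tuesday, so the first Friday is March 4 and the second is March 11.
March 7, 2022 lies within the daylight-saving period (26 September 2021 – 11 March 2022), so Mirtara is on daylight time, UTC+04:00.
19:02 Mirtara − 4h = 15:02 UTC.
1 April 2022 is a Friday, so the first Friday is April 1 and the second is April 8.
1 November 2022 is a Tuesday, so the first Saturday is November 5 and the third is November 19.
At the standard offset (UTC−10:45), 15:02 UTC − 10h45m = 04:17 Rasir Standard Time standard time.
Daylight saving runs 8 April – 19 November; the standard-time date in Rasir Standard Time, March 7, 2022, is outside that window, so Rasir Standard Time is on standard time at UTC−10:45.
15:02 UTC − 10h45m = 04:17 Rasir Standard Time.

04:17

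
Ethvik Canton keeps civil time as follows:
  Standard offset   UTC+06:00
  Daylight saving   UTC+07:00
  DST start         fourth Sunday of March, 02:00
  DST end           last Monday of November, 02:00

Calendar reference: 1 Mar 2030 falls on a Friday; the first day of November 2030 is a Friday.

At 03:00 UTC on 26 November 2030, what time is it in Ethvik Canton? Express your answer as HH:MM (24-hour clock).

09:00

1 March 2030 is a Friday, so the first Sunday is March 3 and the fourth is March 24.
1 November 2030 is a Friday, so Mondays fall on 4, 11, 18, 25; the last is November 25.
At the standard offset (UTC+06:00), 03:00 UTC + 6h = 09:00 Ethvik Canton standard time.
Daylight saving runs 24 March – 25 November; the standard-time date in Ethvik Canton, 26 November 2030, is outside that window, so Ethvik Canton is on standard time at UTC+06:00.
03:00 UTC + 6h = 09:00 local.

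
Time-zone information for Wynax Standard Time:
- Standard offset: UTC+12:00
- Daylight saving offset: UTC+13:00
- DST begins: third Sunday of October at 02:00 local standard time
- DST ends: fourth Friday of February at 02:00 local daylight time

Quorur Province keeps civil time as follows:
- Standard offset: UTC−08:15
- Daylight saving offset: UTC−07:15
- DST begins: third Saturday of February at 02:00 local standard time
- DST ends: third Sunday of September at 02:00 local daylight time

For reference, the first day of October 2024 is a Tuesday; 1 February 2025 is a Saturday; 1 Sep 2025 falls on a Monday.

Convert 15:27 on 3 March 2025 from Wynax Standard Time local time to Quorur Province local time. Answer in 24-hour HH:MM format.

20:12

1 October 2024 is a Tuesday, so the first Sunday is October 6 and the third is October 20.
1 February 2025 is a Saturday, so the first Friday is February 7 and the fourth is February 28.
3 March 2025 does not fall between 20 October 2024 and 28 February 2025, so daylight saving is not in effect and Wynax Standard Time is at UTC+12:00.
15:27 Wynax Standard Time − 12h = 03:27 UTC.
1 February 2025 is a Saturday, so the first Saturday is February 1 and the third is February 15.
1 September 2025 is a Monday, so the first Sunday is September 7 and the third is September 21.
At the standard offset (UTC−08:15), 03:27 UTC − 8h15m = 19:12 Quorur Province standard time (rolling into the previous day, 2 March 2025).
Daylight saving runs 15 February – 21 September; the standard-time date in Quorur Province, 2 March 2025, is inside that window, so Quorur Province is at UTC−07:15.
03:27 UTC − 7h15m = 20:12 Quorur Province (rolling into the previous day, 2 March 2025).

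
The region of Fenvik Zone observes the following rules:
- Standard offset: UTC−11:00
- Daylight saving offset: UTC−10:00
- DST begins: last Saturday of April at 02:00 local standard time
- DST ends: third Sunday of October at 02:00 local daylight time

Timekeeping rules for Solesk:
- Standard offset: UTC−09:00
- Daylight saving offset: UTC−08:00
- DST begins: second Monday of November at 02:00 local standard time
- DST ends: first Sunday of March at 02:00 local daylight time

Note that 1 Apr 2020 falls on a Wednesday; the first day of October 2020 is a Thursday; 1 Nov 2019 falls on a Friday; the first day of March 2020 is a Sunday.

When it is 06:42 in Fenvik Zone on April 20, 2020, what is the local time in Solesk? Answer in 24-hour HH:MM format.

1 April 2020 is a Wednesday, so Saturdays fall on 4, 11, 18, 25; the last is April 25.
1 October 2020 is a Thursday, so the first Sunday is October 4 and the third is October 18.
April 20, 2020 is outside the daylight-saving period (25 April – 18 October), so Fenvik Zone is on standard time, UTC−11:00.
06:42 Fenvik Zone + 11h = 17:42 UTC.
1 November 2019 is a Friday, so the first Monday is November 4 and the second is November 11.
1 March 2020 is a Sunday, so the first Sunday is March 1.
At the standard offset (UTC−09:00), 17:42 UTC − 9h = 08:42 Solesk standard time.
The standard-time date in Solesk, April 20, 2020, is outside the daylight-saving period (11 November 2019 – 1 March 2020), so Solesk is on standard time, UTC−09:00.
17:42 UTC − 9h = 08:42 Solesk.

08:42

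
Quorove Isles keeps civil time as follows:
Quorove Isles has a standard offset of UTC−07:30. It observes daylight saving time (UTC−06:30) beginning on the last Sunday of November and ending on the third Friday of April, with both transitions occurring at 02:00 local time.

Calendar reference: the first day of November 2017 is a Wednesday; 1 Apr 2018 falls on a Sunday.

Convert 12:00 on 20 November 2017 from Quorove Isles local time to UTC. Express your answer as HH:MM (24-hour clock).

1 November 2017 is a Wednesday, so Sundays fall on 5, 12, 19, 26; the last is November 26.
1 April 2018 is a Sunday, so the first Friday is April 6 and the third is April 20.
20 November 2017 is outside the daylight-saving period (26 November 2017 – 20 April 2018), so Quorove Isles is on standard time, UTC−07:30.
12:00 local + 7h30m = 19:30 UTC.

19:30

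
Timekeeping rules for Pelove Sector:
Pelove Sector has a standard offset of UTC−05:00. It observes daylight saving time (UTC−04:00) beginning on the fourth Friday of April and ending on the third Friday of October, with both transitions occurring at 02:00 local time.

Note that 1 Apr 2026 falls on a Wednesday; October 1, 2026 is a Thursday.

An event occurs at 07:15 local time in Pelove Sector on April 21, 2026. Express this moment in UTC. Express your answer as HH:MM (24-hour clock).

12:15

1 April 2026 is a Wednesday, so the first Friday is April 3 and the fourth is April 24.
1 October 2026 is a Thursday, so the first Friday is October 2 and the third is October 16.
April 21, 2026 is outside the daylight-saving period (24 April – 16 October), so Pelove Sector is on standard time, UTC−05:00.
07:15 local + 5h = 12:15 UTC.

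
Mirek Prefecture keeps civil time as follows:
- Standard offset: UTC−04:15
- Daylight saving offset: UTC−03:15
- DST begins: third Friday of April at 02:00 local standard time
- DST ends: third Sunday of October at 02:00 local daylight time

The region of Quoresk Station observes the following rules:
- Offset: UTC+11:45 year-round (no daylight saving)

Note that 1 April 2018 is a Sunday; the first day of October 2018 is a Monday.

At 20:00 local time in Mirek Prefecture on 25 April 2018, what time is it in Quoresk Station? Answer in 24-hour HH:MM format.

1 April 2018 is a Sunday, so the first Friday is April 6 and the third is April 20.
1 October 2018 is a Monday, so the first Sunday is October 7 and the third is October 21.
25 April 2018 falls between 20 April and 21 October, so daylight saving is in effect and Mirek Prefecture is at UTC−03:15.
20:00 Mirek Prefecture + 3h15m = 23:15 UTC.
Quoresk Station has no daylight saving, so its offset is UTC+11:45 year-round.
23:15 UTC + 11h45m = 11:00 Quoresk Station (rolling into the next day, 26 April 2018).

11:00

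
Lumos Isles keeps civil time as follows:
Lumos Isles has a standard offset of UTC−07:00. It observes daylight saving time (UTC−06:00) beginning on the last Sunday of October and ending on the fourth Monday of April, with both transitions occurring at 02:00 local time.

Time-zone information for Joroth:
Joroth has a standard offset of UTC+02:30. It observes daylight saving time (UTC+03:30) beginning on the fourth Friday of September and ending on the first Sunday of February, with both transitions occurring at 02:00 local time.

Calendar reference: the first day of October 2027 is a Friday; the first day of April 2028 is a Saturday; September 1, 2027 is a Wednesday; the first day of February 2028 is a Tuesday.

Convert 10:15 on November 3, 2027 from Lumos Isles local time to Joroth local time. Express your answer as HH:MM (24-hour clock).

1 October 2027 is a Friday, so Sundays fall on 3, 10, 17, 24, 31; the last is October 31.
1 April 2028 is a Saturday, so the first Monday is April 3 and the fourth is April 24.
November 3, 2027 lies within the daylight-saving period (31 October 2027 – 24 April 2028), so Lumos Isles is on daylight time, UTC−06:00.
10:15 Lumos Isles + 6h = 16:15 UTC.
1 September 2027 is a Wednesday, so the first Friday is September 3 and the fourth is September 24.
1 February 2028 is a Tuesday, so the first Sunday is February 6.
At the standard offset (UTC+02:30), 16:15 UTC + 2h30m = 18:45 Joroth standard time.
The standard-time date in Joroth, November 3, 2027, falls between 24 September 2027 and 6 February 2028, so daylight saving is in effect and Joroth is at UTC+03:30.
16:15 UTC + 3h30m = 19:45 Joroth.

19:45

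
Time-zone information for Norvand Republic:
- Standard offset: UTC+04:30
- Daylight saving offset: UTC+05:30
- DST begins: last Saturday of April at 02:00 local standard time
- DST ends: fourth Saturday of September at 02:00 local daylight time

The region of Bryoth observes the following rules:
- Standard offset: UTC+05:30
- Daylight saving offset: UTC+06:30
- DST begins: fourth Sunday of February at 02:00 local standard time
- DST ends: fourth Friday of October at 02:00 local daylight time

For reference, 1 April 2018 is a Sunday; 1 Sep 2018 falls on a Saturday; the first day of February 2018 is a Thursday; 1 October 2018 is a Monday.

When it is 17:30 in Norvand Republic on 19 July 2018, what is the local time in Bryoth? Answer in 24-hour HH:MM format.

1 April 2018 is a Sunday, so Saturdays fall on 7, 14, 21, 28; the last is April 28.
1 September 2018 is a Saturday, so the first Saturday is September 1 and the fourth is September 22.
19 July 2018 lies within the daylight-saving period (28 April – 22 September), so Norvand Republic is on daylight time, UTC+05:30.
17:30 Norvand Republic − 5h30m = 12:00 UTC.
1 February 2018 is a Thursday, so the first Sunday is February 4 and the fourth is February 25.
1 October 2018 is a Monday, so the first Friday is October 5 and the fourth is October 26.
At the standard offset (UTC+05:30), 12:00 UTC + 5h30m = 17:30 Bryoth standard time.
Daylight saving runs 25 February – 26 October; the standard-time date in Bryoth, 19 July 2018, is inside that window, so Bryoth is at UTC+06:30.
12:00 UTC + 6h30m = 18:30 Bryoth.

18:30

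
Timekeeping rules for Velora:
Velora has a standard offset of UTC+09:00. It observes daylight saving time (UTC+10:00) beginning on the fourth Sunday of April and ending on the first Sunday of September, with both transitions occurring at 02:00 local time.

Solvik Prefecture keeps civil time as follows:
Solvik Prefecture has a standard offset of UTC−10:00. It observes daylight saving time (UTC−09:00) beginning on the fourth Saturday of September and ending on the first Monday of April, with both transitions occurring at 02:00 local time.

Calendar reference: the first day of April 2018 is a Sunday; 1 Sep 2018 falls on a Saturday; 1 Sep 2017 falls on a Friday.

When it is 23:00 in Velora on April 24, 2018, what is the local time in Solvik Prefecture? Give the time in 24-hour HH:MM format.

1 April 2018 is a Sunday, so the first Sunday is April 1 and the fourth is April 22.
1 September 2018 is a Saturday, so the first Sunday is September 2.
April 24, 2018 falls between 22 April and 2 September, so daylight saving is in effect and Velora is at UTC+10:00.
23:00 Velora − 10h = 13:00 UTC.
1 September 2017 is a Friday, so the first Saturday is September 2 and the fourth is September 23.
1 April 2018 is a Sunday, so the first Monday is April 2.
At the standard offset (UTC−10:00), 13:00 UTC − 10h = 03:00 Solvik Prefecture standard time.
The standard-time date in Solvik Prefecture, April 24, 2018, is outside the daylight-saving period (23 September 2017 – 2 April 2018), so Solvik Prefecture is on standard time, UTC−10:00.
13:00 UTC − 10h = 03:00 Solvik Prefecture.

03:00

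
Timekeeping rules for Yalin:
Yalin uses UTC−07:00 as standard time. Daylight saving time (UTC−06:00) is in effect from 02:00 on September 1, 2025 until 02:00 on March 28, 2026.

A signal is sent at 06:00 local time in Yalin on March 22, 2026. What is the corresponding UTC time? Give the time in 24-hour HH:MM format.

12:00

Daylight saving runs 1 September 2025 – 28 March 2026; March 22, 2026 is inside that window, so Yalin is at UTC−06:00.
06:00 local + 6h = 12:00 UTC.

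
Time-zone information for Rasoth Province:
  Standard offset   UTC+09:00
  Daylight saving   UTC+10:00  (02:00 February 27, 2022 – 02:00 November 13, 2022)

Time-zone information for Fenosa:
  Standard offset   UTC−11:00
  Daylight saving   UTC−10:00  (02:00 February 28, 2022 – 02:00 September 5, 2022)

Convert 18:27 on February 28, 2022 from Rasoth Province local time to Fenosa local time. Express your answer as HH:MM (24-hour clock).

Daylight saving runs 27 February – 13 November; February 28, 2022 is inside that window, so Rasoth Province is at UTC+10:00.
18:27 Rasoth Province − 10h = 08:27 UTC.
At the standard offset (UTC−11:00), 08:27 UTC − 11h = 21:27 Fenosa standard time (rolling into the previous day, 27 February 2022).
The standard-time date in Fenosa, February 27, 2022, does not fall between 28 February and 5 September, so daylight saving is not in effect and Fenosa is at UTC−11:00.
08:27 UTC − 11h = 21:27 Fenosa (rolling into the previous day, 27 February 2022).

21:27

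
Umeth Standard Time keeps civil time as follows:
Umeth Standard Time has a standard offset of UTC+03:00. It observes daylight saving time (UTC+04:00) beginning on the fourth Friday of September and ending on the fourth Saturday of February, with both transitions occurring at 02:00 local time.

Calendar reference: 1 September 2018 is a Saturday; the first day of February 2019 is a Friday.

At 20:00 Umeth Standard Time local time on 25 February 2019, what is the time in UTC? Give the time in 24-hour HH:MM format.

1 September 2018 is a Saturday, so the first Friday is September 7 and the fourth is September 28.
1 February 2019 is a Friday, so the first Saturday is February 2 and the fourth is February 23.
Daylight saving runs 28 September 2018 – 23 February 2019; 25 February 2019 is outside that window, so Umeth Standard Time is on standard time at UTC+03:00.
20:00 local − 3h = 17:00 UTC.

17:00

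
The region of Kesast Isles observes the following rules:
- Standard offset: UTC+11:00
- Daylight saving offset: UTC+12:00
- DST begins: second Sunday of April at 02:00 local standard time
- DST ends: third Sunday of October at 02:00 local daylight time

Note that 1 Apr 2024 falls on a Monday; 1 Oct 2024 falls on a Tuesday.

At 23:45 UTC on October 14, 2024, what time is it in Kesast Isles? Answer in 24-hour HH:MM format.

1 April 2024 is a Monday, so the first Sunday is April 7 and the second is April 14.
1 October 2024 is a Tuesday, so the first Sunday is October 6 and the third is October 20.
At the standard offset (UTC+11:00), 23:45 UTC + 11h = 10:45 Kesast Isles standard time (rolling into the next day, 15 October 2024).
The standard-time date in Kesast Isles, October 15, 2024, falls between 14 April and 20 October, so daylight saving is in effect and Kesast Isles is at UTC+12:00.
23:45 UTC + 12h = 11:45 local (rolling into the next day, 15 October 2024).

11:45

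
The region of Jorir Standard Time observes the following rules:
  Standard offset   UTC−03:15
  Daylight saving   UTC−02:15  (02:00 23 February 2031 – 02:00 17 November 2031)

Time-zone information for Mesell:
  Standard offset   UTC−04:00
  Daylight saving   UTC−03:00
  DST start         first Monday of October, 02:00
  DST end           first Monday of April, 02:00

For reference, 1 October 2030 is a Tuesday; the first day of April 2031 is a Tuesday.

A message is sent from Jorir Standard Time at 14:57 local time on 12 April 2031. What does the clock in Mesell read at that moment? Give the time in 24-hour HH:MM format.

13:12

12 April 2031 lies within the daylight-saving period (23 February – 17 November), so Jorir Standard Time is on daylight time, UTC−02:15.
14:57 Jorir Standard Time + 2h15m = 17:12 UTC.
1 October 2030 is a Tuesday, so the first Monday is October 7.
1 April 2031 is a Tuesday, so the first Monday is April 7.
At the standard offset (UTC−04:00), 17:12 UTC − 4h = 13:12 Mesell standard time.
The standard-time date in Mesell, 12 April 2031, does not fall between 7 October 2030 and 7 April 2031, so daylight saving is not in effect and Mesell is at UTC−04:00.
17:12 UTC − 4h = 13:12 Mesell.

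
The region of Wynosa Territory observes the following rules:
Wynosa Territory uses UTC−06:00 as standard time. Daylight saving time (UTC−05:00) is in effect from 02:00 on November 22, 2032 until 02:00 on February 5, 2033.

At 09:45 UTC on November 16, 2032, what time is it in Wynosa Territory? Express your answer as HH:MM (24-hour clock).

At the standard offset (UTC−06:00), 09:45 UTC − 6h = 03:45 Wynosa Territory standard time.
Daylight saving runs 22 November 2032 – 5 February 2033; the standard-time date in Wynosa Territory, November 16, 2032, is outside that window, so Wynosa Territory is on standard time at UTC−06:00.
09:45 UTC − 6h = 03:45 local.

03:45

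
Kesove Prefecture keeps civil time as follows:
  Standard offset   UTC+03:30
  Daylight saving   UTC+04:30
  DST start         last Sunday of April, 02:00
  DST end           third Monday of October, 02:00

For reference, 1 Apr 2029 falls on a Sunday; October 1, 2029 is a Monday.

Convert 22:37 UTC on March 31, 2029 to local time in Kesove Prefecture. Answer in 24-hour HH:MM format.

02:07

1 April 2029 is a Sunday, so Sundays fall on 1, 8, 15, 22, 29; the last is April 29.
1 October 2029 is a Monday, so the first Monday is October 1 and the third is October 15.
At the standard offset (UTC+03:30), 22:37 UTC + 3h30m = 02:07 Kesove Prefecture standard time (rolling into the next day, 1 April 2029).
The standard-time date in Kesove Prefecture, April 1, 2029, is outside the daylight-saving period (29 April – 15 October), so Kesove Prefecture is on standard time, UTC+03:30.
22:37 UTC + 3h30m = 02:07 local (rolling into the next day, 1 April 2029).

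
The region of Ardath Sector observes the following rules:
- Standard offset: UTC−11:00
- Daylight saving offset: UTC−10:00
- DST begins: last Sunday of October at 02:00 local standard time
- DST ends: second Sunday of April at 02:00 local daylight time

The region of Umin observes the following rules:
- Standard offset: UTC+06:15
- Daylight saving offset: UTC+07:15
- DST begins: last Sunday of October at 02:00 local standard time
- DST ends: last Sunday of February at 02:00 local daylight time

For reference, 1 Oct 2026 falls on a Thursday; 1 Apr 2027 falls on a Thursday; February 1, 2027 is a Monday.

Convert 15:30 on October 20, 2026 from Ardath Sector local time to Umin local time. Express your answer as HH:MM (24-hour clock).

1 October 2026 is a Thursday, so Sundays fall on 4, 11, 18, 25; the last is October 25.
1 April 2027 is a Thursday, so the first Sunday is April 4 and the second is April 11.
October 20, 2026 is outside the daylight-saving period (25 October 2026 – 11 April 2027), so Ardath Sector is on standard time, UTC−11:00.
15:30 Ardath Sector + 11h = 02:30 UTC (rolling into the next day, 21 October 2026).
1 October 2026 is a Thursday, so Sundays fall on 4, 11, 18, 25; the last is October 25.
1 February 2027 is a Monday, so Sundays fall on 7, 14, 21, 28; the last is February 28.
At the standard offset (UTC+06:15), 02:30 UTC + 6h15m = 08:45 Umin standard time.
Daylight saving runs 25 October 2026 – 28 February 2027; the standard-time date in Umin, October 21, 2026, is outside that window, so Umin is on standard time at UTC+06:15.
02:30 UTC + 6h15m = 08:45 Umin.

08:45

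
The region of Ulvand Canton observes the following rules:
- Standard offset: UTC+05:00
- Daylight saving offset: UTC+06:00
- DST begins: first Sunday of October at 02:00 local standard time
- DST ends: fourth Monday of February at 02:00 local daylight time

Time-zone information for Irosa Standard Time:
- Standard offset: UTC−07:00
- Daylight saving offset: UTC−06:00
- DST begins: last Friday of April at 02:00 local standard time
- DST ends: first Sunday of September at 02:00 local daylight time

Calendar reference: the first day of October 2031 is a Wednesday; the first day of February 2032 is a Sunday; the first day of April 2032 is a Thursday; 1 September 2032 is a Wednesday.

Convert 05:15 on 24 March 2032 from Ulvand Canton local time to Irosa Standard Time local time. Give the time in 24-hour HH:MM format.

1 October 2031 is a Wednesday, so the first Sunday is October 5.
1 February 2032 is a Sunday, so the first Monday is February 2 and the fourth is February 23.
Daylight saving runs 5 October 2031 – 23 February 2032; 24 March 2032 is outside that window, so Ulvand Canton is on standard time at UTC+05:00.
05:15 Ulvand Canton − 5h = 00:15 UTC.
1 April 2032 is a Thursday, so Fridays fall on 2, 9, 16, 23, 30; the last is April 30.
1 September 2032 is a Wednesday, so the first Sunday is September 5.
At the standard offset (UTC−07:00), 00:15 UTC − 7h = 17:15 Irosa Standard Time standard time (rolling into the previous day, 23 March 2032).
Daylight saving runs 30 April – 5 September; the standard-time date in Irosa Standard Time, 23 March 2032, is outside that window, so Irosa Standard Time is on standard time at UTC−07:00.
00:15 UTC − 7h = 17:15 Irosa Standard Time (rolling into the previous day, 23 March 2032).

17:15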